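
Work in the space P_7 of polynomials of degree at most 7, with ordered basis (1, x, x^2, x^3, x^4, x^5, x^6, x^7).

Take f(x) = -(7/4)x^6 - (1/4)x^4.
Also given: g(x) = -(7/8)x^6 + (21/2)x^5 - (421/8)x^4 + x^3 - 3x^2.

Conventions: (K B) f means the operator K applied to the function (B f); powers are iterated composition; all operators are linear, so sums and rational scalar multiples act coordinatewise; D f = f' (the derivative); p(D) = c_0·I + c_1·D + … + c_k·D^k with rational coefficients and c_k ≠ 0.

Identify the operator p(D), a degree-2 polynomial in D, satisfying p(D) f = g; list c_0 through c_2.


D^0 f = -(7/4)x^6 - (1/4)x^4
D^1 f = -(21/2)x^5 - x^3
D^2 f = -(105/2)x^4 - 3x^2
matching coefficients of g against c_0 f + c_1 Df + … from the top degree down determines the c_i
solution: c_0 = 1/2, c_1 = -1, c_2 = 1

c_0 = 1/2, c_1 = -1, c_2 = 1


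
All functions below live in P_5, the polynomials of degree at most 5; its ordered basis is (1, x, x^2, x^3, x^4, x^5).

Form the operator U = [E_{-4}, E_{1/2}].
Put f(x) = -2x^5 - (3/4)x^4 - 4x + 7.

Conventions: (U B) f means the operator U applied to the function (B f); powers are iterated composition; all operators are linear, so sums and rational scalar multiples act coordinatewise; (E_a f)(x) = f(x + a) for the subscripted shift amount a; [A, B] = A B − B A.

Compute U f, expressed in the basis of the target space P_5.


the image equals g(x) = 0

E_{1/2} f = -2x^5 - (23/4)x^4 - (13/2)x^3 - (29/8)x^2 - 5x + 313/64
E_{-4} E_{1/2} f = -2x^5 + (137/4)x^4 - (469/2)x^3 + (6419/8)x^2 - 1376x + 61369/64
E_{-4} f = -2x^5 + (157/4)x^4 - 308x^3 + 1208x^2 - 2372x + 1879
E_{1/2} E_{-4} f = -2x^5 + (137/4)x^4 - (469/2)x^3 + (6419/8)x^2 - 1376x + 61369/64
[E_{-4}, E_{1/2}] f = 0


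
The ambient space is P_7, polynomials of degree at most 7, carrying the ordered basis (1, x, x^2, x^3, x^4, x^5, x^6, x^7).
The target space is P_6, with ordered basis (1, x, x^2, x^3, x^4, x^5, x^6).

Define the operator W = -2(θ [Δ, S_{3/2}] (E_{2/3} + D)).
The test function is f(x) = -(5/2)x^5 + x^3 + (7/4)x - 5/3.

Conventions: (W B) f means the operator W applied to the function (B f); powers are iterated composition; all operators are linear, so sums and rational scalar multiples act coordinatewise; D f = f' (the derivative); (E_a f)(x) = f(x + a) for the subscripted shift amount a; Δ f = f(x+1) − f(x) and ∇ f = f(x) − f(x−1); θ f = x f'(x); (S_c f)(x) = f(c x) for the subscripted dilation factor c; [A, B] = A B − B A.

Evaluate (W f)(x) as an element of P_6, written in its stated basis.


E_{2/3} f = -(5/2)x^5 - (25/3)x^4 - (91/9)x^3 - (146/27)x^2 + (199/324)x - 259/486
D f = -(25/2)x^4 + 3x^2 + 7/4
(E_{2/3} + D) f = -(5/2)x^5 - (125/6)x^4 - (91/9)x^3 - (65/27)x^2 + (199/324)x + 1183/972
S_{3/2} (E_{2/3} + D) f = -(1215/64)x^5 - (3375/32)x^4 - (273/8)x^3 - (65/12)x^2 + (199/216)x + 1183/972
Δ S_{3/2} (E_{2/3} + D) f = -(6075/64)x^4 - (19575/32)x^3 - (29601/32)x^2 - (120961/192)x - 281791/1728
Δ (E_{2/3} + D) f = -(25/2)x^4 - (325/3)x^3 - (541/3)x^2 - (7073/54)x - 11417/324
S_{3/2} Δ (E_{2/3} + D) f = -(2025/32)x^4 - (2925/8)x^3 - (1623/4)x^2 - (7073/36)x - 11417/324
[Δ, S_{3/2}] (E_{2/3} + D) f = -(2025/64)x^4 - (7875/32)x^3 - (16617/32)x^2 - (249715/576)x - 662701/5184
θ [Δ, S_{3/2}] (E_{2/3} + D) f = -(2025/16)x^4 - (23625/32)x^3 - (16617/16)x^2 - (249715/576)x
(-2(θ [Δ, S_{3/2}] (E_{2/3} + D))) f = (2025/8)x^4 + (23625/16)x^3 + (16617/8)x^2 + (249715/288)x

the result is g(x) = (2025/8)x^4 + (23625/16)x^3 + (16617/8)x^2 + (249715/288)x


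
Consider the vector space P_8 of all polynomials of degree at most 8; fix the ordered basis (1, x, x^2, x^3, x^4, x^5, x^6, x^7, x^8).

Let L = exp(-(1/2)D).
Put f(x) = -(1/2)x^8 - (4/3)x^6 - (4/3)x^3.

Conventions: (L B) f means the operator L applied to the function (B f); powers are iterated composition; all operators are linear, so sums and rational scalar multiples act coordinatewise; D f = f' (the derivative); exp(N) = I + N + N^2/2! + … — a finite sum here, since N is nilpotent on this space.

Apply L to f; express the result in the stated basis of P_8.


the image equals g(x) = -(1/2)x^8 + 2x^7 - (29/6)x^6 + (15/2)x^5 - (115/16)x^4 + (23/8)x^3 + (17/32)x^2 - (23/32)x + 221/1536

order-1 term: 2x^7 + 4x^5 + 2x^2
order-2 term: -(7/2)x^6 - 5x^4 - x
order-3 term: (7/2)x^5 + (10/3)x^3 + 1/6
order-4 term: -(35/16)x^4 - (5/4)x^2
order-5 term: (7/8)x^3 + (1/4)x
order-6 term: -(7/32)x^2 - 1/48
order-7 term: (1/32)x
order-8 term: -1/512
the series for exp(-(1/2)D) f terminates at order 8
exp(-(1/2)D) f = -(1/2)x^8 + 2x^7 - (29/6)x^6 + (15/2)x^5 - (115/16)x^4 + (23/8)x^3 + (17/32)x^2 - (23/32)x + 221/1536


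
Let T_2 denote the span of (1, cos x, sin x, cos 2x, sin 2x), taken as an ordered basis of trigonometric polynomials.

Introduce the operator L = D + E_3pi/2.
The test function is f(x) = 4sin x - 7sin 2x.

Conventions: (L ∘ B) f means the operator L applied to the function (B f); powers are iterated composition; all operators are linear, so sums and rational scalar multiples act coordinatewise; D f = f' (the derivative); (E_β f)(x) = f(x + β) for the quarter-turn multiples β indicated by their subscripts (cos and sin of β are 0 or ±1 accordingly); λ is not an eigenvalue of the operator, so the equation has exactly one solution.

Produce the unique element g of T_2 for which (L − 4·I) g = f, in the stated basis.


g(x) = -sin x + (14/29)cos 2x + (35/29)sin 2x

write g with unknown coordinates in the stated basis and equate coefficients in (L − 4·I) g = f
solving from the highest basis element down gives g = -sin x + (14/29)cos 2x + (35/29)sin 2x
check: L g = (56/29)cos 2x - (63/29)sin 2x
so L g − 4·g = 4sin x - 7sin 2x = f ✓


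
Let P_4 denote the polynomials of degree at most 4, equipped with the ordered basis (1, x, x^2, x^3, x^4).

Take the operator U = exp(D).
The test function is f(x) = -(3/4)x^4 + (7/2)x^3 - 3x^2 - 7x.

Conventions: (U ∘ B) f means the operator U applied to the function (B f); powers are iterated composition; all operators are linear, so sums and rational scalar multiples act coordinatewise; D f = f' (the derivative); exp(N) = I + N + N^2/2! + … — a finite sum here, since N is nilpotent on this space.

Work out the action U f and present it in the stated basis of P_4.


order-1 term: -3x^3 + (21/2)x^2 - 6x - 7
order-2 term: -(9/2)x^2 + (21/2)x - 3
order-3 term: -3x + 7/2
order-4 term: -3/4
the series for exp(D) f terminates at order 4
exp(D) f = -(3/4)x^4 + (1/2)x^3 + 3x^2 - (11/2)x - 29/4

g(x) = -(3/4)x^4 + (1/2)x^3 + 3x^2 - (11/2)x - 29/4


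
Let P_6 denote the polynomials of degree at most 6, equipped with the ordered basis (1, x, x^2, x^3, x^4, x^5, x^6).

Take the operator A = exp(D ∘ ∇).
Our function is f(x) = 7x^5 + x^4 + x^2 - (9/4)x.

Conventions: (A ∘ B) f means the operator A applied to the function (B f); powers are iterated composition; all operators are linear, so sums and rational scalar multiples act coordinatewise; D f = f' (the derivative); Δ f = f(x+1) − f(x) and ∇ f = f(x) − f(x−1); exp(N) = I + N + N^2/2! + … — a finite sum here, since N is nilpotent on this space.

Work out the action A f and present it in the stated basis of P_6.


order-1 term: 140x^3 - 198x^2 + 128x - 29
order-2 term: 420x - 408
the series for exp(D ∘ ∇) f terminates at order 2
exp(D ∘ ∇) f = 7x^5 + x^4 + 140x^3 - 197x^2 + (2183/4)x - 437

the image equals g(x) = 7x^5 + x^4 + 140x^3 - 197x^2 + (2183/4)x - 437


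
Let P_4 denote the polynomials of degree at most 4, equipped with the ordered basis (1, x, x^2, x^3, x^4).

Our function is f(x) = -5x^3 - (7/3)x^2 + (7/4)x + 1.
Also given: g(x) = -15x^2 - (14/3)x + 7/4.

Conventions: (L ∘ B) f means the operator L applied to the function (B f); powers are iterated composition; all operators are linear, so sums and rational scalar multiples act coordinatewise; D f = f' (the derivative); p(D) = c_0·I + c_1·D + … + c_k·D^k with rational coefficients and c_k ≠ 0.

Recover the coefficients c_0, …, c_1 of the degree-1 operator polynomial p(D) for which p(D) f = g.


p(D) = D, i.e. c_0 = 0, c_1 = 1

D^0 f = -5x^3 - (7/3)x^2 + (7/4)x + 1
D^1 f = -15x^2 - (14/3)x + 7/4
matching coefficients of g against c_0 f + c_1 Df + … from the top degree down determines the c_i
solution: c_0 = 0, c_1 = 1


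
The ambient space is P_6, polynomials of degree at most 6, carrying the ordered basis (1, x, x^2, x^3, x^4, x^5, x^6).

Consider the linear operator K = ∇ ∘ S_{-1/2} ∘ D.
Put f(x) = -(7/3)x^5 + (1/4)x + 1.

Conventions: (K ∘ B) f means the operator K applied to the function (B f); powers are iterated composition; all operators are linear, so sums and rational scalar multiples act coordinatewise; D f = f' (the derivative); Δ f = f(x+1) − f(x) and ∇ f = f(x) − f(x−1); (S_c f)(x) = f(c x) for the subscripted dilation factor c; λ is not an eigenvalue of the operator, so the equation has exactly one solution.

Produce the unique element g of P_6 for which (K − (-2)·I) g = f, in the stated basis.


write g with unknown coordinates in the stated basis and equate coefficients in (K − (-2)·I) g = f
solving from the highest basis element down gives g = -(7/6)x^5 + (35/48)x^3 - (35/32)x^2 + (59/192)x + 17/384
check: K g = -(35/24)x^3 + (35/16)x^2 - (35/96)x + 175/192
so K g − (-2)·g = -(7/3)x^5 + (1/4)x + 1 = f ✓

g(x) = -(7/6)x^5 + (35/48)x^3 - (35/32)x^2 + (59/192)x + 17/384


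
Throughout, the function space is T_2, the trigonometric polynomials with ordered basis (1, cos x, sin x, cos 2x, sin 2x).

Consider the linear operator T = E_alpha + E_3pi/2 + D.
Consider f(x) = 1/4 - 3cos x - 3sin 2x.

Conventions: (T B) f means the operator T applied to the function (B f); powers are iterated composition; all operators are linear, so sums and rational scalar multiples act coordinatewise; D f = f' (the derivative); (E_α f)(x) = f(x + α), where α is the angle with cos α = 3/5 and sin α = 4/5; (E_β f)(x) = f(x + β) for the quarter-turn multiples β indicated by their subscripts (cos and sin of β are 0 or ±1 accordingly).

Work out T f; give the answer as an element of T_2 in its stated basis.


E_alpha f = 1/4 - (9/5)cos x + (12/5)sin x - (72/25)cos 2x + (21/25)sin 2x
E_3pi/2 f = 1/4 - 3sin x + 3sin 2x
D f = 3sin x - 6cos 2x
(E_alpha + E_3pi/2 + D) f = 1/2 - (9/5)cos x + (12/5)sin x - (222/25)cos 2x + (96/25)sin 2x

the result is g(x) = 1/2 - (9/5)cos x + (12/5)sin x - (222/25)cos 2x + (96/25)sin 2x


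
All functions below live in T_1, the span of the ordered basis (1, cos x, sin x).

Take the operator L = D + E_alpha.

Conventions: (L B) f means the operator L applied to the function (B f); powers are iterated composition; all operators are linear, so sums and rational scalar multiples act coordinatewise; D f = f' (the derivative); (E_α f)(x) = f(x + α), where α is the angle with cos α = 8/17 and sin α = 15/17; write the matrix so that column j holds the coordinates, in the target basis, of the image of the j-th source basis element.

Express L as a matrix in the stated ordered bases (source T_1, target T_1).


image of 1: 1
image of cos x: (8/17)cos x - (32/17)sin x
image of sin x: (32/17)cos x + (8/17)sin x
each image's coordinates form column j of the matrix

the matrix is [[1, 0, 0]; [0, 8/17, 32/17]; [0, -32/17, 8/17]] (rows listed top to bottom)


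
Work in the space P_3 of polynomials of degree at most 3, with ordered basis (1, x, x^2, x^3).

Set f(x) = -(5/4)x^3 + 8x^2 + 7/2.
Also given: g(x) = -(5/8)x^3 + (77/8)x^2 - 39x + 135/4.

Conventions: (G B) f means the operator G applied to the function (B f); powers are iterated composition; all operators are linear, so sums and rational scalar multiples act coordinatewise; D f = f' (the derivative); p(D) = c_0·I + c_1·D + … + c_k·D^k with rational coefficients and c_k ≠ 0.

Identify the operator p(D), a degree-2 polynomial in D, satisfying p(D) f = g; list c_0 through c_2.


D^0 f = -(5/4)x^3 + 8x^2 + 7/2
D^1 f = -(15/4)x^2 + 16x
D^2 f = -(15/2)x + 16
matching coefficients of g against c_0 f + c_1 Df + … from the top degree down determines the c_i
solution: c_0 = 1/2, c_1 = -3/2, c_2 = 2

p(D) = (1/2)·I − (3/2)·D + 2·D^2, i.e. c_0 = 1/2, c_1 = -3/2, c_2 = 2


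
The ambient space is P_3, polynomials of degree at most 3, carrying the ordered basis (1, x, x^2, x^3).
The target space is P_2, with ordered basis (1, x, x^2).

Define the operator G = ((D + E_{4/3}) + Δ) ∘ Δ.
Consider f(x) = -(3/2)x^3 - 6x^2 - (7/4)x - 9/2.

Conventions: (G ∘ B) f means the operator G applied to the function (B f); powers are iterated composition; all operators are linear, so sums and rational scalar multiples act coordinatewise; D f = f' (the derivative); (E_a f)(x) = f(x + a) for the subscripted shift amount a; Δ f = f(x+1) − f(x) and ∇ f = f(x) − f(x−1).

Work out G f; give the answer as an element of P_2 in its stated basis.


the result is g(x) = -(9/2)x^2 - (93/2)x - 307/4

Δ f = -(9/2)x^2 - (33/2)x - 37/4
D Δ f = -9x - 33/2
E_{4/3} Δ f = -(9/2)x^2 - (57/2)x - 157/4
(D + E_{4/3}) Δ f = -(9/2)x^2 - (75/2)x - 223/4
Δ Δ f = -9x - 21
((D + E_{4/3}) + Δ) Δ f = -(9/2)x^2 - (93/2)x - 307/4


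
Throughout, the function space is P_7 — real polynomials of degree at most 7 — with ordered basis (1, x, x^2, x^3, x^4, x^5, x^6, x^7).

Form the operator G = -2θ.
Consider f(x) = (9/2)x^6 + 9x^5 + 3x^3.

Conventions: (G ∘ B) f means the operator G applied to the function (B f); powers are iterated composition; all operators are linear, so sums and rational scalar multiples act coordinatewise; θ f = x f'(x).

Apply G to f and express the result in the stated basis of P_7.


the image equals g(x) = -54x^6 - 90x^5 - 18x^3

θ f = 27x^6 + 45x^5 + 9x^3
(-2θ) f = -54x^6 - 90x^5 - 18x^3


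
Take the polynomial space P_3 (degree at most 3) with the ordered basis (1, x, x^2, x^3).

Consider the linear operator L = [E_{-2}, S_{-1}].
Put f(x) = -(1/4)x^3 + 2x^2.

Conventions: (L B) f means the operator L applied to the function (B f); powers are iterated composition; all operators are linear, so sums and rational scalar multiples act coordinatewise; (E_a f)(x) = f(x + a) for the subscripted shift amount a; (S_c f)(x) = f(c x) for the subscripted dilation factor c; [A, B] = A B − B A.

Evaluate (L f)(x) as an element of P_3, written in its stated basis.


the image equals g(x) = -3x^2 - 16x - 4

S_{-1} f = (1/4)x^3 + 2x^2
E_{-2} S_{-1} f = (1/4)x^3 + (1/2)x^2 - 5x + 6
E_{-2} f = -(1/4)x^3 + (7/2)x^2 - 11x + 10
S_{-1} E_{-2} f = (1/4)x^3 + (7/2)x^2 + 11x + 10
[E_{-2}, S_{-1}] f = -3x^2 - 16x - 4


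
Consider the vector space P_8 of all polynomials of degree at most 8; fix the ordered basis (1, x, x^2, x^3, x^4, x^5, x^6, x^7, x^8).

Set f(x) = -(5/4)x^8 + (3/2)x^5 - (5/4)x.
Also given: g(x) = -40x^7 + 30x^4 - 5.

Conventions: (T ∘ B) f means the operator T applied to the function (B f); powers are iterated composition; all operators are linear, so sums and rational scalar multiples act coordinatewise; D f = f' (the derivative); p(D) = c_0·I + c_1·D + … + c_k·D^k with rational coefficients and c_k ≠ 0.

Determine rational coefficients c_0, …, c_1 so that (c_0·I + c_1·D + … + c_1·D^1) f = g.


c_0 = 0, c_1 = 4

D^0 f = -(5/4)x^8 + (3/2)x^5 - (5/4)x
D^1 f = -10x^7 + (15/2)x^4 - 5/4
matching coefficients of g against c_0 f + c_1 Df + … from the top degree down determines the c_i
solution: c_0 = 0, c_1 = 4


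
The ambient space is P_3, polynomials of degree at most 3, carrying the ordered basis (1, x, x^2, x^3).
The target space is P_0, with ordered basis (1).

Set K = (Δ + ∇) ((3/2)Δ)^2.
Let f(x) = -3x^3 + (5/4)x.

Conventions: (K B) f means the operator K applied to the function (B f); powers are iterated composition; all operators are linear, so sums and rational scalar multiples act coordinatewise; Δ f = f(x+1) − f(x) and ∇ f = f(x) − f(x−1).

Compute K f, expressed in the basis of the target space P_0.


Δ f = -9x^2 - 9x - 7/4
((3/2)Δ) f = -(27/2)x^2 - (27/2)x - 21/8
Δ ((3/2)Δ) f = -27x - 27
((3/2)Δ) ((3/2)Δ) f = -(81/2)x - 81/2
Δ ((3/2)Δ)^2 f = -81/2
∇ ((3/2)Δ)^2 f = -81/2
(Δ + ∇) ((3/2)Δ)^2 f = -81

the result is g(x) = -81


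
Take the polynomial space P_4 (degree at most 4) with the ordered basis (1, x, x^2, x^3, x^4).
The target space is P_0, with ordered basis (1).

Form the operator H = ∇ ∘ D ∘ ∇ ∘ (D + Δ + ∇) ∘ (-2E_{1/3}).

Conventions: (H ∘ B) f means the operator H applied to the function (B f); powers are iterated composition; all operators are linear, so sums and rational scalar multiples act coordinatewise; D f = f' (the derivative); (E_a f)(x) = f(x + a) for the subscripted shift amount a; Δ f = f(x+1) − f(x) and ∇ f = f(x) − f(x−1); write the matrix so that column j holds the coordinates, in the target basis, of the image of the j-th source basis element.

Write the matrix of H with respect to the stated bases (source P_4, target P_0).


the matrix is [[0, 0, 0, 0, -144]] (rows listed top to bottom)

image of 1: 0
image of x: 0
image of x^2: 0
image of x^3: 0
image of x^4: -144
each image's coordinates form column j of the matrix


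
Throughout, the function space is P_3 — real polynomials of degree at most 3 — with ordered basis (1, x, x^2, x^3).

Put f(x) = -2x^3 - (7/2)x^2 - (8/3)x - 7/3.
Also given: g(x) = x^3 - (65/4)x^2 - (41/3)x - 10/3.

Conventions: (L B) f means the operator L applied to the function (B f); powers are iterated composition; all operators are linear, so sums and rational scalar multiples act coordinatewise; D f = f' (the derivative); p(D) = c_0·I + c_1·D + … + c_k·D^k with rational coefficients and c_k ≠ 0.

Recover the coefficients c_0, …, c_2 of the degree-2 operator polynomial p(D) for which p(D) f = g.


D^0 f = -2x^3 - (7/2)x^2 - (8/3)x - 7/3
D^1 f = -6x^2 - 7x - 8/3
D^2 f = -12x - 7
matching coefficients of g against c_0 f + c_1 Df + … from the top degree down determines the c_i
solution: c_0 = -1/2, c_1 = 3, c_2 = -1/2

p(D) = -(1/2)·I + 3·D − (1/2)·D^2, i.e. c_0 = -1/2, c_1 = 3, c_2 = -1/2


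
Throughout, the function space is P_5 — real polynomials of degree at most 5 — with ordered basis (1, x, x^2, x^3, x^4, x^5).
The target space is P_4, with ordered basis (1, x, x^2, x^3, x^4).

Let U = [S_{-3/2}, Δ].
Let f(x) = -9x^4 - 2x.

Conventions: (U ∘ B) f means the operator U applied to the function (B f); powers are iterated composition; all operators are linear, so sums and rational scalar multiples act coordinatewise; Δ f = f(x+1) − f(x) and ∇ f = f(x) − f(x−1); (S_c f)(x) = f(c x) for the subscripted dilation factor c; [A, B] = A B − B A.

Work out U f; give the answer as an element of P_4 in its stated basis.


Δ f = -36x^3 - 54x^2 - 36x - 11
S_{-3/2} Δ f = (243/2)x^3 - (243/2)x^2 + 54x - 11
S_{-3/2} f = -(729/16)x^4 + 3x
Δ S_{-3/2} f = -(729/4)x^3 - (2187/8)x^2 - (729/4)x - 681/16
[S_{-3/2}, Δ] f = (1215/4)x^3 + (1215/8)x^2 + (945/4)x + 505/16

g(x) = (1215/4)x^3 + (1215/8)x^2 + (945/4)x + 505/16


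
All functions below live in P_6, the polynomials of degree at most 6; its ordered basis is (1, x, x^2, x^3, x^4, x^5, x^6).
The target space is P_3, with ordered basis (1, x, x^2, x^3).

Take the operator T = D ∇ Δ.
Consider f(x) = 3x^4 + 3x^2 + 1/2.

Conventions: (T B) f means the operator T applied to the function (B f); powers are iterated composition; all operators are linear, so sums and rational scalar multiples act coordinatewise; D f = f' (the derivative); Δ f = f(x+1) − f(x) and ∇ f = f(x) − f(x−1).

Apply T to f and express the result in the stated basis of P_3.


the result is g(x) = 72x

Δ f = 12x^3 + 18x^2 + 18x + 6
∇ Δ f = 36x^2 + 12
D ∇ Δ f = 72x


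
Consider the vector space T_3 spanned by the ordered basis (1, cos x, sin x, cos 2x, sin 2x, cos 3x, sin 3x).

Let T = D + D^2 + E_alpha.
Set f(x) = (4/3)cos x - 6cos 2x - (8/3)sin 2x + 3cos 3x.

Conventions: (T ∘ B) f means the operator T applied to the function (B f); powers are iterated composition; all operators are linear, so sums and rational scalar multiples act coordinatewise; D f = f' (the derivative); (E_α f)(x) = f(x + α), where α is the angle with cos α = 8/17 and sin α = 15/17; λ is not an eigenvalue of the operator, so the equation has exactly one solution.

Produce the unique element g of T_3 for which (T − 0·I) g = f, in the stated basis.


write g with unknown coordinates in the stated basis and equate coefficients in (T − 0·I) g = f
solving from the highest basis element down gives g = -(12/65)cos x + (128/195)sin x + (30250/24951)cos 2x - (1396/8317)sin 2x - (147315/532097)cos 3x + (42732/532097)sin 3x
check: T g = (4/3)cos x - 6cos 2x - (8/3)sin 2x + 3cos 3x
so T g − 0·g = (4/3)cos x - 6cos 2x - (8/3)sin 2x + 3cos 3x = f ✓

the result is g(x) = -(12/65)cos x + (128/195)sin x + (30250/24951)cos 2x - (1396/8317)sin 2x - (147315/532097)cos 3x + (42732/532097)sin 3x


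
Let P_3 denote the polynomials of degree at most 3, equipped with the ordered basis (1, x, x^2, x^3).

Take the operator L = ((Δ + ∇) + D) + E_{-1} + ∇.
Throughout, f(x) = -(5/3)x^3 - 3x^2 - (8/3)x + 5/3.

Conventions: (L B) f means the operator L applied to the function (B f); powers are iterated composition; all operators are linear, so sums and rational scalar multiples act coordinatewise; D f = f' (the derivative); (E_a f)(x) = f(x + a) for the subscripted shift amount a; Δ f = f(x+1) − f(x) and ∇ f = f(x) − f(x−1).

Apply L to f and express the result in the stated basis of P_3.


the result is g(x) = -(5/3)x^3 - 18x^2 - (62/3)x - 29/3

Δ f = -5x^2 - 11x - 22/3
∇ f = -5x^2 - x - 4/3
(Δ + ∇) f = -10x^2 - 12x - 26/3
D f = -5x^2 - 6x - 8/3
((Δ + ∇) + D) f = -15x^2 - 18x - 34/3
E_{-1} f = -(5/3)x^3 + 2x^2 - (5/3)x + 3
∇ f = -5x^2 - x - 4/3
(((Δ + ∇) + D) + E_{-1} + ∇) f = -(5/3)x^3 - 18x^2 - (62/3)x - 29/3


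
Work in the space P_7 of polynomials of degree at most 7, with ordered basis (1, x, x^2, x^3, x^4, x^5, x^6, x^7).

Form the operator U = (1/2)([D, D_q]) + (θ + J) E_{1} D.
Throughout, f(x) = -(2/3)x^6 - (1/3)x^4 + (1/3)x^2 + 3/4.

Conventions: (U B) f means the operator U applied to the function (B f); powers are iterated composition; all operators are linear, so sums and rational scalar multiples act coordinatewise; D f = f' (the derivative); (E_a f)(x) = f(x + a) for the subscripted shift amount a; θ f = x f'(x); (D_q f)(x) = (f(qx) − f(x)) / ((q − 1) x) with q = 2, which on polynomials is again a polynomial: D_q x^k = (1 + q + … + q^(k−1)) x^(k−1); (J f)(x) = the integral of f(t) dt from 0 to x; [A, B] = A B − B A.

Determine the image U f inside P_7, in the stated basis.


D_q f = -42x^5 - 5x^3 + x
D D_q f = -210x^4 - 15x^2 + 1
D f = -4x^5 - (4/3)x^3 + (2/3)x
D_q D f = -124x^4 - (28/3)x^2 + 2/3
[D, D_q] f = -86x^4 - (17/3)x^2 + 1/3
((1/2)([D, D_q])) f = -43x^4 - (17/6)x^2 + 1/6
D f = -4x^5 - (4/3)x^3 + (2/3)x
E_{1} D f = -4x^5 - 20x^4 - (124/3)x^3 - 44x^2 - (70/3)x - 14/3
θ E_{1} D f = -20x^5 - 80x^4 - 124x^3 - 88x^2 - (70/3)x
J E_{1} D f = -(2/3)x^6 - 4x^5 - (31/3)x^4 - (44/3)x^3 - (35/3)x^2 - (14/3)x
(θ + J) E_{1} D f = -(2/3)x^6 - 24x^5 - (271/3)x^4 - (416/3)x^3 - (299/3)x^2 - 28x
((1/2)([D, D_q]) + (θ + J) E_{1} D) f = -(2/3)x^6 - 24x^5 - (400/3)x^4 - (416/3)x^3 - (205/2)x^2 - 28x + 1/6

the result is g(x) = -(2/3)x^6 - 24x^5 - (400/3)x^4 - (416/3)x^3 - (205/2)x^2 - 28x + 1/6


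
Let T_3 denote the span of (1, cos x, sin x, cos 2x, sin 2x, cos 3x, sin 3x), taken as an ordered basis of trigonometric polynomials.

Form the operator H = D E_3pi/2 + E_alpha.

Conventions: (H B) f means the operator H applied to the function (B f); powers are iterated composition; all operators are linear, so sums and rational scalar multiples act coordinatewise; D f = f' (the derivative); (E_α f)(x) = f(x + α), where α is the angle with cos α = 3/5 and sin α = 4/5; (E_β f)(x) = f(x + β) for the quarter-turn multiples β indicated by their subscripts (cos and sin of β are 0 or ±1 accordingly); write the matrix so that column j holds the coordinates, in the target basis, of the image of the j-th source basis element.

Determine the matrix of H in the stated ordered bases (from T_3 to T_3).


image of 1: 1
image of cos x: (8/5)cos x - (4/5)sin x
image of sin x: (4/5)cos x + (8/5)sin x
image of cos 2x: -(7/25)cos 2x + (26/25)sin 2x
image of sin 2x: -(26/25)cos 2x - (7/25)sin 2x
image of cos 3x: -(492/125)cos 3x - (44/125)sin 3x
image of sin 3x: (44/125)cos 3x - (492/125)sin 3x
each image's coordinates form column j of the matrix

the matrix is [[1, 0, 0, 0, 0, 0, 0]; [0, 8/5, 4/5, 0, 0, 0, 0]; [0, -4/5, 8/5, 0, 0, 0, 0]; [0, 0, 0, -7/25, -26/25, 0, 0]; [0, 0, 0, 26/25, -7/25, 0, 0]; [0, 0, 0, 0, 0, -492/125, 44/125]; [0, 0, 0, 0, 0, -44/125, -492/125]] (rows listed top to bottom)


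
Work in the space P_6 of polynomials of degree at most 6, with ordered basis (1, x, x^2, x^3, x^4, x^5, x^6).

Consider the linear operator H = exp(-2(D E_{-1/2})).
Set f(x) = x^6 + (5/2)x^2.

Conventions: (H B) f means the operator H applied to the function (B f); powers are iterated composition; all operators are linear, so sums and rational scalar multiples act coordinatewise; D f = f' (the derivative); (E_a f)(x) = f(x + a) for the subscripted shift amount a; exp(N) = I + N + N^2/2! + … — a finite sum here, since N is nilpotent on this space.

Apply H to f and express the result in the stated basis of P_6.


order-1 term: -12x^5 + 30x^4 - 30x^3 + 15x^2 - (55/4)x + 43/8
order-2 term: 60x^4 - 240x^3 + 360x^2 - 240x + 70
order-3 term: -160x^3 + 720x^2 - 1080x + 540
order-4 term: 240x^2 - 960x + 960
order-5 term: -192x + 480
order-6 term: 64
the series for exp(-2(D E_{-1/2})) f terminates at order 6
exp(-2(D E_{-1/2})) f = x^6 - 12x^5 + 90x^4 - 430x^3 + (2675/2)x^2 - (9943/4)x + 16955/8

g(x) = x^6 - 12x^5 + 90x^4 - 430x^3 + (2675/2)x^2 - (9943/4)x + 16955/8


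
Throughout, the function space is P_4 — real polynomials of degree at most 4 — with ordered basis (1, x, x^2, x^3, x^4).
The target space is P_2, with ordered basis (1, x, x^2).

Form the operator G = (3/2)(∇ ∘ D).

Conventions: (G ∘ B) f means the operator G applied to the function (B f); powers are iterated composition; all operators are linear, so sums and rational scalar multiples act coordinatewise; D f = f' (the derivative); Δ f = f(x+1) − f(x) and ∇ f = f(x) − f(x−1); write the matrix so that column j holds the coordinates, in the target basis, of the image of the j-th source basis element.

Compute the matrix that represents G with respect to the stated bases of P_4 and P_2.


the matrix is [[0, 0, 3, -9/2, 6]; [0, 0, 0, 9, -18]; [0, 0, 0, 0, 18]] (rows listed top to bottom)

image of 1: 0
image of x: 0
image of x^2: 3
image of x^3: 9x - 9/2
image of x^4: 18x^2 - 18x + 6
each image's coordinates form column j of the matrix


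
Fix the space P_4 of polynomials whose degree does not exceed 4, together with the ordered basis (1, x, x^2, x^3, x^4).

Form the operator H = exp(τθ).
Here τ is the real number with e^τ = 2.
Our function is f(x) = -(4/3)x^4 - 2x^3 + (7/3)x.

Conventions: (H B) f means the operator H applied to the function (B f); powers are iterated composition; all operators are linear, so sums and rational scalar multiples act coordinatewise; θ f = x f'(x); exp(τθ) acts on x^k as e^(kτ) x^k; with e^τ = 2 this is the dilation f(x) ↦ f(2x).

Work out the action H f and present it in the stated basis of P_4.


the image equals g(x) = -(64/3)x^4 - 16x^3 + (14/3)x

exp(τθ) x^k = e^(kτ) x^k; with e^τ = 2 this sends x^k to 2^k x^k
x ↦ 2 x
x^3 ↦ 8 x^3
x^4 ↦ 16 x^4
applying this coordinatewise to f: exp(τθ) f = -(64/3)x^4 - 16x^3 + (14/3)x


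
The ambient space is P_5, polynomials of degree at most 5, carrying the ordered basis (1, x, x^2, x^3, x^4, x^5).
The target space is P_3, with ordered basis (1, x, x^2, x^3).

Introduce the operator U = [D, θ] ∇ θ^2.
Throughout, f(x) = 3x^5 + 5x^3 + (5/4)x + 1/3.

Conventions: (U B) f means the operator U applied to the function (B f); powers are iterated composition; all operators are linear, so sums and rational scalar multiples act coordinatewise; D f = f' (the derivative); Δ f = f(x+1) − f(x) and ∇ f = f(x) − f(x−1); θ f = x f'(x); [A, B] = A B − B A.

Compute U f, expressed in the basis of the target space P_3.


the result is g(x) = 1500x^3 - 2250x^2 + 1770x - 510

θ f = 15x^5 + 15x^3 + (5/4)x
θ θ f = 75x^5 + 45x^3 + (5/4)x
∇ θ^2 f = 375x^4 - 750x^3 + 885x^2 - 510x + 485/4
θ ∇ θ^2 f = 1500x^4 - 2250x^3 + 1770x^2 - 510x
D θ ∇ θ^2 f = 6000x^3 - 6750x^2 + 3540x - 510
D ∇ θ^2 f = 1500x^3 - 2250x^2 + 1770x - 510
θ D ∇ θ^2 f = 4500x^3 - 4500x^2 + 1770x
[D, θ] ∇ θ^2 f = 1500x^3 - 2250x^2 + 1770x - 510


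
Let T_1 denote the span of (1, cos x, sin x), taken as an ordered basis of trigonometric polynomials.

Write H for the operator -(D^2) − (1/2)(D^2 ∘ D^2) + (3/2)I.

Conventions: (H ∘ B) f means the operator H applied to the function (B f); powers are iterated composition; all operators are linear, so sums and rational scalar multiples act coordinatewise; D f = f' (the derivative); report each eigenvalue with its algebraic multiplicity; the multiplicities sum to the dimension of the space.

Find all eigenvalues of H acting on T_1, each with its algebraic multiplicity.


image of 1: 3/2
image of cos x: 2cos x
image of sin x: 2sin x
the matrix is diagonal; its diagonal is (3/2, 2, 2)
for a triangular matrix the eigenvalues are the diagonal entries, with algebraic multiplicity their repetition count

λ = 3/2 (multiplicity 1), λ = 2 (multiplicity 2)


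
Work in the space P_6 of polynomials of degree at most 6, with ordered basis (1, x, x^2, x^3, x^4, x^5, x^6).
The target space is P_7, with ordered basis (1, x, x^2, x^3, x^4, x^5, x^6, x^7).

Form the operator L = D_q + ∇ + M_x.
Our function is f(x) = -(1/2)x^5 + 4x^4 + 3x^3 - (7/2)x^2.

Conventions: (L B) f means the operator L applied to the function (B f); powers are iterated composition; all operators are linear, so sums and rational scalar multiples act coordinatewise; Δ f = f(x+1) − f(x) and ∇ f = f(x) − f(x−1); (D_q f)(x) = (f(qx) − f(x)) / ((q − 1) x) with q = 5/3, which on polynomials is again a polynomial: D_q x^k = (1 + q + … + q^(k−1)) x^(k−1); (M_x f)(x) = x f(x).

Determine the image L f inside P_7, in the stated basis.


the image equals g(x) = -(1/2)x^6 + 4x^5 - (680/81)x^4 + (3121/54)x^3 - (11/3)x^2 - (41/6)x + 2

D_q f = -(1441/162)x^4 + (1088/27)x^3 + (49/3)x^2 - (28/3)x
∇ f = -(5/2)x^4 + 21x^3 - 20x^2 + (5/2)x + 2
M_x f = -(1/2)x^6 + 4x^5 + 3x^4 - (7/2)x^3
(D_q + ∇ + M_x) f = -(1/2)x^6 + 4x^5 - (680/81)x^4 + (3121/54)x^3 - (11/3)x^2 - (41/6)x + 2


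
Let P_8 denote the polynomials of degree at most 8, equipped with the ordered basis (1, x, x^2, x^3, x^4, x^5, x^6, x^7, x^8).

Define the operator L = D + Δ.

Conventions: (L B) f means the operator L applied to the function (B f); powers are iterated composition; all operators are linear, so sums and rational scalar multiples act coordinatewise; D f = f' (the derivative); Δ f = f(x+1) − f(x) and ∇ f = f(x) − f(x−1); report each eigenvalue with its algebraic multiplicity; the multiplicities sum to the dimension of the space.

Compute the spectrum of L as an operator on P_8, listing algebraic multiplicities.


λ = 0 (multiplicity 9)

image of 1: 0
image of x: 2
image of x^2: 4x + 1
image of x^3: 6x^2 + 3x + 1
image of x^4: 8x^3 + 6x^2 + 4x + 1
image of x^5: 10x^4 + 10x^3 + 10x^2 + 5x + 1
image of x^6: 12x^5 + 15x^4 + 20x^3 + 15x^2 + 6x + 1
image of x^7: 14x^6 + 21x^5 + 35x^4 + 35x^3 + 21x^2 + 7x + 1
image of x^8: 16x^7 + 28x^6 + 56x^5 + 70x^4 + 56x^3 + 28x^2 + 8x + 1
the matrix is upper triangular; its diagonal is (0, 0, 0, 0, 0, 0, 0, 0, 0)
for a triangular matrix the eigenvalues are the diagonal entries, with algebraic multiplicity their repetition count


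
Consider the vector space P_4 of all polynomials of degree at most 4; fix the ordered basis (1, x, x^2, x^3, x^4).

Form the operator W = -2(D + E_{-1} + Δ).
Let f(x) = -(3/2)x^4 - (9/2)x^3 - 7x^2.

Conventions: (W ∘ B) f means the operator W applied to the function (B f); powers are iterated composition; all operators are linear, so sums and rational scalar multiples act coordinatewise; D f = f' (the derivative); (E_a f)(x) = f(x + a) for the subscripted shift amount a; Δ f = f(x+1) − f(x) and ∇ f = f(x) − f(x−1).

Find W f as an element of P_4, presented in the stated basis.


the result is g(x) = 3x^4 + 21x^3 + 77x^2 + 82x + 34

D f = -6x^3 - (27/2)x^2 - 14x
E_{-1} f = -(3/2)x^4 + (3/2)x^3 - (5/2)x^2 + (13/2)x - 4
Δ f = -6x^3 - (45/2)x^2 - (67/2)x - 13
(D + E_{-1} + Δ) f = -(3/2)x^4 - (21/2)x^3 - (77/2)x^2 - 41x - 17
(-2(D + E_{-1} + Δ)) f = 3x^4 + 21x^3 + 77x^2 + 82x + 34


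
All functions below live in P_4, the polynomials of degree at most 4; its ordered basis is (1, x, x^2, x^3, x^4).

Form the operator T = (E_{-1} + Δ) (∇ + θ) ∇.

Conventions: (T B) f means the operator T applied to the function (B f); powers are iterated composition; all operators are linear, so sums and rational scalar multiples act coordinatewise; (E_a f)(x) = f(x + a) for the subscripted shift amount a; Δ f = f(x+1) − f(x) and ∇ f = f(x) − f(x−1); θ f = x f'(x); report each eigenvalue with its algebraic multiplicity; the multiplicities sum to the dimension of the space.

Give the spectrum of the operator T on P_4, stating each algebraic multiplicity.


λ = 0 (multiplicity 5)

image of 1: 0
image of x: 0
image of x^2: 2x + 2
image of x^3: 6x^2 + 3x + 6
image of x^4: 12x^3 + 52x + 14
the matrix is upper triangular; its diagonal is (0, 0, 0, 0, 0)
for a triangular matrix the eigenvalues are the diagonal entries, with algebraic multiplicity their repetition count


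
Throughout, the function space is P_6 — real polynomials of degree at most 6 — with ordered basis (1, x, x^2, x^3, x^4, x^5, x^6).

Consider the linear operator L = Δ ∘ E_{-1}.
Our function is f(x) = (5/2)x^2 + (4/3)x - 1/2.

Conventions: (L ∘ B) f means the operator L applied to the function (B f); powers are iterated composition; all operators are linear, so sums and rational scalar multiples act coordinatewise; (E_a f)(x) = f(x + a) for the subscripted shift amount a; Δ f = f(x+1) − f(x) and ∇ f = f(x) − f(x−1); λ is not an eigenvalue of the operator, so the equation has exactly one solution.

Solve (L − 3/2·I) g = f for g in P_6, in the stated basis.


the image equals g(x) = -(5/3)x^2 - (28/9)x - 17/27

write g with unknown coordinates in the stated basis and equate coefficients in (L − 3/2·I) g = f
solving from the highest basis element down gives g = -(5/3)x^2 - (28/9)x - 17/27
check: L g = -(10/3)x - 13/9
so L g − 3/2·g = (5/2)x^2 + (4/3)x - 1/2 = f ✓


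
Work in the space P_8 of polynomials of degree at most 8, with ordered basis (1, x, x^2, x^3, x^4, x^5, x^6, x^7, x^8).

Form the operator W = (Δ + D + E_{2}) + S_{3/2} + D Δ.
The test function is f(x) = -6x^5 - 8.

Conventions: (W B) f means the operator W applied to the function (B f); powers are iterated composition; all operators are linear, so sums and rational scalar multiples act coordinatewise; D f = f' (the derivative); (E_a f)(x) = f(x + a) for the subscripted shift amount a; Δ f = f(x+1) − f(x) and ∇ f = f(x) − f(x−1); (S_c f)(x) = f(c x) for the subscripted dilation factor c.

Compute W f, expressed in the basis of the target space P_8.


Δ f = -30x^4 - 60x^3 - 60x^2 - 30x - 6
D f = -30x^4
E_{2} f = -6x^5 - 60x^4 - 240x^3 - 480x^2 - 480x - 200
(Δ + D + E_{2}) f = -6x^5 - 120x^4 - 300x^3 - 540x^2 - 510x - 206
S_{3/2} f = -(729/16)x^5 - 8
Δ f = -30x^4 - 60x^3 - 60x^2 - 30x - 6
D Δ f = -120x^3 - 180x^2 - 120x - 30
((Δ + D + E_{2}) + S_{3/2} + D Δ) f = -(825/16)x^5 - 120x^4 - 420x^3 - 720x^2 - 630x - 244

g(x) = -(825/16)x^5 - 120x^4 - 420x^3 - 720x^2 - 630x - 244


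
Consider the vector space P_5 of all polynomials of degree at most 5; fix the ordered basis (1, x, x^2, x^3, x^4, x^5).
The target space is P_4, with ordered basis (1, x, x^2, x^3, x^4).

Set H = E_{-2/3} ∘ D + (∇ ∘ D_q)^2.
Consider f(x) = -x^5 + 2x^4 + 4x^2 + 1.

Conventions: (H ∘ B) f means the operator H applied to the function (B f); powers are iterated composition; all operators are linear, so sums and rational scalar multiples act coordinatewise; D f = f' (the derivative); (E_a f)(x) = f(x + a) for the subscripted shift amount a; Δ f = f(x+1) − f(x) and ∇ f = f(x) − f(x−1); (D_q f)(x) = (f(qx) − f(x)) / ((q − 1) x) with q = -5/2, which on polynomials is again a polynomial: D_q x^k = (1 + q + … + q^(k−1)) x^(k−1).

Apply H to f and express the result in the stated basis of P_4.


g(x) = -5x^4 + (64/3)x^3 - (88/3)x^2 - (226051/216)x + 120223/324

D f = -5x^4 + 8x^3 + 8x
E_{-2/3} D f = -5x^4 + (64/3)x^3 - (88/3)x^2 + (664/27)x - 704/81
D_q f = -(451/16)x^4 - (87/4)x^3 - 6x
∇ D_q f = -(451/4)x^3 + (831/8)x^2 - (95/2)x + 7/16
D_q (∇ ∘ D_q) f = -(8569/16)x^2 - (2493/16)x - 95/2
∇ D_q (∇ ∘ D_q) f = -(8569/8)x + 1519/4
(E_{-2/3} ∘ D + (∇ ∘ D_q)^2) f = -5x^4 + (64/3)x^3 - (88/3)x^2 - (226051/216)x + 120223/324


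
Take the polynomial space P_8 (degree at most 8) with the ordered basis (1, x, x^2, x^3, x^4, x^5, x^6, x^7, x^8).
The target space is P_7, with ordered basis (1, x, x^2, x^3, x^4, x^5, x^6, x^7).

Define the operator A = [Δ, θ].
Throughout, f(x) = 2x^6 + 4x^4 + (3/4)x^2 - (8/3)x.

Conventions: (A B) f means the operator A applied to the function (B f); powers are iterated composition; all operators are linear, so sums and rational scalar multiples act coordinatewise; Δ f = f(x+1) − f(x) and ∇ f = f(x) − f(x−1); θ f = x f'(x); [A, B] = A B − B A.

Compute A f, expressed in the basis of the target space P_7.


the result is g(x) = 12x^5 + 60x^4 + 136x^3 + 168x^2 + (219/2)x + 161/6

θ f = 12x^6 + 16x^4 + (3/2)x^2 - (8/3)x
Δ θ f = 72x^5 + 180x^4 + 304x^3 + 276x^2 + 139x + 161/6
Δ f = 12x^5 + 30x^4 + 56x^3 + 54x^2 + (59/2)x + 49/12
θ Δ f = 60x^5 + 120x^4 + 168x^3 + 108x^2 + (59/2)x
[Δ, θ] f = 12x^5 + 60x^4 + 136x^3 + 168x^2 + (219/2)x + 161/6


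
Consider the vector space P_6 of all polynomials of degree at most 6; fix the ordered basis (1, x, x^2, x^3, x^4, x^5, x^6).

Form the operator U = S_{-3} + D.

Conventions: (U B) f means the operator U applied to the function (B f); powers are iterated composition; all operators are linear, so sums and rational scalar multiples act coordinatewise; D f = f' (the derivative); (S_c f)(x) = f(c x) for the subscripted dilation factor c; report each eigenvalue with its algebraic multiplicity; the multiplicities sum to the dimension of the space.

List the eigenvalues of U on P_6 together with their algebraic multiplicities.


λ = -243 (multiplicity 1), λ = -27 (multiplicity 1), λ = -3 (multiplicity 1), λ = 1 (multiplicity 1), λ = 9 (multiplicity 1), λ = 81 (multiplicity 1), λ = 729 (multiplicity 1)

image of 1: 1
image of x: -3x + 1
image of x^2: 9x^2 + 2x
image of x^3: -27x^3 + 3x^2
image of x^4: 81x^4 + 4x^3
image of x^5: -243x^5 + 5x^4
image of x^6: 729x^6 + 6x^5
the matrix is upper triangular; its diagonal is (1, -3, 9, -27, 81, -243, 729)
for a triangular matrix the eigenvalues are the diagonal entries, with algebraic multiplicity their repetition count


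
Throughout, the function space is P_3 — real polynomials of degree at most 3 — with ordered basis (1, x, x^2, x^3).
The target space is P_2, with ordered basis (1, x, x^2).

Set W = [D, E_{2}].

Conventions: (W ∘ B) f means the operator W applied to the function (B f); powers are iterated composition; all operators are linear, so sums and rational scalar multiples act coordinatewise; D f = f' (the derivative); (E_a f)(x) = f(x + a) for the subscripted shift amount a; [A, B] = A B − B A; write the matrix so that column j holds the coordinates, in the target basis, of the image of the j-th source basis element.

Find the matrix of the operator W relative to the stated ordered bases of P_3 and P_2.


image of 1: 0
image of x: 0
image of x^2: 0
image of x^3: 0
each image's coordinates form column j of the matrix

the matrix is [[0, 0, 0, 0]; [0, 0, 0, 0]; [0, 0, 0, 0]] (rows listed top to bottom)
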